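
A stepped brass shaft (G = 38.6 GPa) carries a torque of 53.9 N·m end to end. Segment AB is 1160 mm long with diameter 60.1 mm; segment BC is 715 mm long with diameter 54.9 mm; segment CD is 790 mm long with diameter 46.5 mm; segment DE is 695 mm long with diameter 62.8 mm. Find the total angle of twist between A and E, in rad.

J_AB = π(0.0601)⁴/32 = 1.28×10^-6 m⁴; J_BC = π(0.0549)⁴/32 = 8.92×10^-7 m⁴; J_CD = π(0.0465)⁴/32 = 4.59×10^-7 m⁴; J_DE = π(0.0628)⁴/32 = 1.53×10^-6 m⁴.
θ = (T/G)·Σ L_i/J_i = (53.90/38.6×10⁹)·(1.16/1.28×10^-6 + 0.715/8.92×10^-7 + 0.790/4.59×10^-7 + 0.695/1.53×10^-6) = 5.423×10^-3 rad.

0.00542 rad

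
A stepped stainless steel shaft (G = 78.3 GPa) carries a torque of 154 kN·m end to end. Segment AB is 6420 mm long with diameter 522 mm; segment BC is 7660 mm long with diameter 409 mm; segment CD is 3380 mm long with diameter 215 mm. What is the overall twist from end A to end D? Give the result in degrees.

2.23°

J_AB = π(0.522)⁴/32 = 7.29×10^-3 m⁴; J_BC = π(0.409)⁴/32 = 2.75×10^-3 m⁴; J_CD = π(0.215)⁴/32 = 2.10×10^-4 m⁴.
θ = (T/G)·Σ L_i/J_i = (154000/78.3×10⁹)·(6.42/7.29×10^-3 + 7.66/2.75×10^-3 + 3.38/2.10×10^-4) = 0.03891 rad.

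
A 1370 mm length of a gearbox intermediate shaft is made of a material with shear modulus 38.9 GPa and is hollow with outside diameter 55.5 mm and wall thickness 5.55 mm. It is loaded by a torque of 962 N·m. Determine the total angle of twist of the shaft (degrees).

3.53°

J = π(d_o⁴ − d_i⁴)/32 = π(0.0555⁴ − 0.0444⁴)/32 = 5.499×10^-7 m⁴.
θ = T·L/(G·J) = 962.0 × 1.37 / (38.9×10⁹ × 5.499×10^-7) = 0.06161 rad.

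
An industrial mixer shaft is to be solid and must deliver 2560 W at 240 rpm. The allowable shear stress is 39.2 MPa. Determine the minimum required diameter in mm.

ω = 2π·240/60 = 25.13 rad/s, so T = P/ω = 2560 / 25.13 = 101.9 N·m.
For a solid shaft τ_max = 16T/(πd³), so d = (16T/(π τ_allow))^(1/3) = (16·101.9/(π·3.92×10^7))^(1/3) = 0.02365 m.

23.7 mm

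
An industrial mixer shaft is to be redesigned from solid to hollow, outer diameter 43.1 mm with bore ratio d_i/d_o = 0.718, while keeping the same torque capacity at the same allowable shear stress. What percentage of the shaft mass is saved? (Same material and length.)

40.5 %

Equal τ_max and T ⇒ the solid shaft needs d_s³ = d_o³(1−k⁴), so d_s = 43.1·(1−0.718⁴)^(1/3) = 38.88 mm.
Area ratio A_h/A_s = d_o²(1−k²)/d_s² = (1−k²)/(1−k⁴)^(2/3) = 0.5953.
Mass saving = 1 − 0.5953 = 40.5 %.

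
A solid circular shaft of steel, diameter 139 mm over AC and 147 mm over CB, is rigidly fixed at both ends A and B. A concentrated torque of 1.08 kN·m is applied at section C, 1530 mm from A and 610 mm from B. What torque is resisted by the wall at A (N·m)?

261 N·m

Compatibility: T_A·a/J_AC = T_B·b/J_CB with T_A + T_B = T₀.
J_AC = 3.66×10^-5 m⁴, J_CB = 4.58×10^-5 m⁴, so T_A = T₀·(J_AC/a)/((J_AC/a)+(J_CB/b)) = 261.0 N·m, T_B = 819.0 N·m.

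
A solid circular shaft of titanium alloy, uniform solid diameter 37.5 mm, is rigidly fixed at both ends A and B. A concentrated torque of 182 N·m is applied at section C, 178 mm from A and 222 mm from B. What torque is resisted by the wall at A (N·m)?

With uniform GJ and both ends fixed, compatibility θ_AC = θ_CB gives T_A·a = T_B·b, together with T_A + T_B = T₀.
T_A = T₀·b/(a+b) = 182.0·222/400.0 = 101.0 N·m; T_B = 80.99 N·m.

101 N·m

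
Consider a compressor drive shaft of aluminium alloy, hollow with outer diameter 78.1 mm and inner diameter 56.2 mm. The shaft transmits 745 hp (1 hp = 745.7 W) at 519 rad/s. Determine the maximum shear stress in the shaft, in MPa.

ω = 519 rad/s, so T = P/ω = 745×745.7 / 519.0 = 1070 N·m.
J = π(d_o⁴ − d_i⁴)/32 = π(0.0781⁴ − 0.0562⁴)/32 = 2.673×10^-6 m⁴.
τ_max = T·r/J = 1070 × 0.0390 / 2.673×10^-6 = 1.564×10^7 Pa.

15.6 MPa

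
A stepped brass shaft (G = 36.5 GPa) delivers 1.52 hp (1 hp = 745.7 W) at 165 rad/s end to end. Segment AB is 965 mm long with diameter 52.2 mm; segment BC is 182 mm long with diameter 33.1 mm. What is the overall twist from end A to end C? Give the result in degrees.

0.0309°

ω = 165 rad/s, so T = P/ω = 1.52×745.7 / 165.0 = 6.869 N·m.
J_AB = π(0.0522)⁴/32 = 7.29×10^-7 m⁴; J_BC = π(0.0331)⁴/32 = 1.18×10^-7 m⁴.
θ = (T/G)·Σ L_i/J_i = (6.869/36.5×10⁹)·(0.965/7.29×10^-7 + 0.182/1.18×10^-7) = 5.398×10^-4 rad.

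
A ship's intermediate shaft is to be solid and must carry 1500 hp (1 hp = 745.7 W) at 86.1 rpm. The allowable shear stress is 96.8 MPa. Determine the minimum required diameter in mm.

ω = 2π·86.1/60 = 9.016 rad/s, so T = P/ω = 1500×745.7 / 9.016 = 124100 N·m.
For a solid shaft τ_max = 16T/(πd³), so d = (16T/(π τ_allow))^(1/3) = (16·124100/(π·9.68×10^7))^(1/3) = 0.1869 m.

187 mm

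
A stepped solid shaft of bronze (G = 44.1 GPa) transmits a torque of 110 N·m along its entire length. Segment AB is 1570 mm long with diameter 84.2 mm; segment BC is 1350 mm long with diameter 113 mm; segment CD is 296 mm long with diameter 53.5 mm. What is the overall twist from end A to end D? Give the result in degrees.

0.110°

J_AB = π(0.0842)⁴/32 = 4.93×10^-6 m⁴; J_BC = π(0.113)⁴/32 = 1.60×10^-5 m⁴; J_CD = π(0.0535)⁴/32 = 8.04×10^-7 m⁴.
θ = (T/G)·Σ L_i/J_i = (110.0/44.1×10⁹)·(1.57/4.93×10^-6 + 1.35/1.60×10^-5 + 0.296/8.04×10^-7) = 1.922×10^-3 rad.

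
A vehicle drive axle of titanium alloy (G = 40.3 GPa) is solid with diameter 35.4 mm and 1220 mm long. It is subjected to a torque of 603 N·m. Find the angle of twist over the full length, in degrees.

J = πd⁴/32 = π(0.0354)⁴/32 = 1.542×10^-7 m⁴.
θ = T·L/(G·J) = 603.0 × 1.22 / (40.3×10⁹ × 1.542×10^-7) = 0.1184 rad.

6.78°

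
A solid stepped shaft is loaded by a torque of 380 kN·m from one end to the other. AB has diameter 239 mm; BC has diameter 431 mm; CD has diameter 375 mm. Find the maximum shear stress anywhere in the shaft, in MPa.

Under the same torque, τ_max = 16T/(πd³) is largest where d is smallest — segment AB (d = 239 mm).
τ_max = 16·380000/(π·(0.239)³) = 1.418×10^8 Pa.

142 MPa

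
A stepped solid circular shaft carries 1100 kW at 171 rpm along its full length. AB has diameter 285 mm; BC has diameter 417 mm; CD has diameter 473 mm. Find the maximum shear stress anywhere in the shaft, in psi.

ω = 2π·171/60 = 17.91 rad/s, so T = P/ω = 1100×10³ / 17.91 = 61430 N·m.
Under the same torque, τ_max = 16T/(πd³) is largest where d is smallest — segment AB (d = 285 mm).
τ_max = 16·61430/(π·(0.285)³) = 1.351×10^7 Pa.

1960 psi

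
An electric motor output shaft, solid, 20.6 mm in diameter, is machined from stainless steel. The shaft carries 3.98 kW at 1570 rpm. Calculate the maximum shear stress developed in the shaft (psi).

2050 psi

ω = 2π·1570/60 = 164.4 rad/s, so T = P/ω = 3.98×10³ / 164.4 = 24.21 N·m.
J = πd⁴/32 = π(0.0206)⁴/32 = 1.768×10^-8 m⁴.
τ_max = T·r/J = 24.21 × 0.0103 / 1.768×10^-8 = 1.410×10^7 Pa.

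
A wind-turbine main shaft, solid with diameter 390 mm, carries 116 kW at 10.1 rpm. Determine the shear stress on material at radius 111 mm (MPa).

5.36 MPa

ω = 2π·10.1/60 = 1.058 rad/s, so T = P/ω = 116×10³ / 1.058 = 109700 N·m.
J = πd⁴/32 = π(0.390)⁴/32 = 2.271×10^-3 m⁴.
Shear stress varies linearly with radius: τ = T·r/J = 109700 × 0.111 / 2.271×10^-3 = 5.360×10^6 Pa.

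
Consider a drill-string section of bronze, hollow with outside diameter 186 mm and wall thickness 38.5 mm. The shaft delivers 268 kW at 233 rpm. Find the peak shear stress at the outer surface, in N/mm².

ω = 2π·233/60 = 24.40 rad/s, so T = P/ω = 268×10³ / 24.40 = 10980 N·m.
J = π(d_o⁴ − d_i⁴)/32 = π(0.186⁴ − 0.109⁴)/32 = 1.036×10^-4 m⁴.
τ_max = T·r/J = 10980 × 0.0930 / 1.036×10^-4 = 9.856×10^6 Pa.

9.86 N/mm²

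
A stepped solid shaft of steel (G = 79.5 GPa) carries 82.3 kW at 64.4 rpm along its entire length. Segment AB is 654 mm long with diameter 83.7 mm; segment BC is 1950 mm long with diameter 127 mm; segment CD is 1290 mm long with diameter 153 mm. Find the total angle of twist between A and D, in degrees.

2.08°

ω = 2π·64.4/60 = 6.744 rad/s, so T = P/ω = 82.3×10³ / 6.744 = 12200 N·m.
J_AB = π(0.0837)⁴/32 = 4.82×10^-6 m⁴; J_BC = π(0.127)⁴/32 = 2.55×10^-5 m⁴; J_CD = π(0.153)⁴/32 = 5.38×10^-5 m⁴.
θ = (T/G)·Σ L_i/J_i = (12200/79.5×10⁹)·(0.654/4.82×10^-6 + 1.95/2.55×10^-5 + 1.29/5.38×10^-5) = 0.03624 rad.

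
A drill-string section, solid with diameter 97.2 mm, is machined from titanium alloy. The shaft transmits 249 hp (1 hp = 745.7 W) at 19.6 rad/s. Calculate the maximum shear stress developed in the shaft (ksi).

7.62 ksi

ω = 19.6 rad/s, so T = P/ω = 249×745.7 / 19.60 = 9473 N·m.
J = πd⁴/32 = π(0.0972)⁴/32 = 8.763×10^-6 m⁴.
τ_max = T·r/J = 9473 × 0.0486 / 8.763×10^-6 = 5.254×10^7 Pa.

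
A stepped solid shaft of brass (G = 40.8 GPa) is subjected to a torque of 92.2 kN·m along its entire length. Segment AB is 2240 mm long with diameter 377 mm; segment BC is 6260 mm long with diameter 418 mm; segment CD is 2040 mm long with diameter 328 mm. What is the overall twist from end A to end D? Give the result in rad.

J_AB = π(0.377)⁴/32 = 1.98×10^-3 m⁴; J_BC = π(0.418)⁴/32 = 3.00×10^-3 m⁴; J_CD = π(0.328)⁴/32 = 1.14×10^-3 m⁴.
θ = (T/G)·Σ L_i/J_i = (92200/40.8×10⁹)·(2.24/1.98×10^-3 + 6.26/3.00×10^-3 + 2.04/1.14×10^-3) = 0.01133 rad.

0.0113 rad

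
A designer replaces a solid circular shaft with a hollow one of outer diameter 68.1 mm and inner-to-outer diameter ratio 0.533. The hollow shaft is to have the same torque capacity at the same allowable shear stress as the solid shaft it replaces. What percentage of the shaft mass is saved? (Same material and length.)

24.3 %

Equal τ_max and T ⇒ the solid shaft needs d_s³ = d_o³(1−k⁴), so d_s = 68.1·(1−0.533⁴)^(1/3) = 66.22 mm.
Area ratio A_h/A_s = d_o²(1−k²)/d_s² = (1−k²)/(1−k⁴)^(2/3) = 0.7572.
Mass saving = 1 − 0.7572 = 24.3 %.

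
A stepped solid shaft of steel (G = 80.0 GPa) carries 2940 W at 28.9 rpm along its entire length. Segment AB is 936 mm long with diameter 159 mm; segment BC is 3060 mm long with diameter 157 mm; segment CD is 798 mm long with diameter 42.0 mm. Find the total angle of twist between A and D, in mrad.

32.5 mrad

ω = 2π·28.9/60 = 3.026 rad/s, so T = P/ω = 2940 / 3.026 = 971.5 N·m.
J_AB = π(0.159)⁴/32 = 6.27×10^-5 m⁴; J_BC = π(0.157)⁴/32 = 5.96×10^-5 m⁴; J_CD = π(0.0420)⁴/32 = 3.05×10^-7 m⁴.
θ = (T/G)·Σ L_i/J_i = (971.5/80.0×10⁹)·(0.936/6.27×10^-5 + 3.06/5.96×10^-5 + 0.798/3.05×10^-7) = 0.03252 rad.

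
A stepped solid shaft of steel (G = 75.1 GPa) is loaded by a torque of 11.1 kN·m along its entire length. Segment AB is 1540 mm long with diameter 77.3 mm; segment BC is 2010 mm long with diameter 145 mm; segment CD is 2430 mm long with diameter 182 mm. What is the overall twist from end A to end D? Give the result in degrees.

J_AB = π(0.0773)⁴/32 = 3.51×10^-6 m⁴; J_BC = π(0.145)⁴/32 = 4.34×10^-5 m⁴; J_CD = π(0.182)⁴/32 = 1.08×10^-4 m⁴.
θ = (T/G)·Σ L_i/J_i = (11100/75.1×10⁹)·(1.54/3.51×10^-6 + 2.01/4.34×10^-5 + 2.43/1.08×10^-4) = 0.07512 rad.

4.30°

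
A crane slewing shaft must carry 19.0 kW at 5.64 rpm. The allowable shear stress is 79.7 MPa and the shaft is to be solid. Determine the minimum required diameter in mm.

ω = 2π·5.64/60 = 0.5906 rad/s, so T = P/ω = 19.0×10³ / 0.5906 = 32170 N·m.
For a solid shaft τ_max = 16T/(πd³), so d = (16T/(π τ_allow))^(1/3) = (16·32170/(π·7.97×10^7))^(1/3) = 0.1272 m.

127 mm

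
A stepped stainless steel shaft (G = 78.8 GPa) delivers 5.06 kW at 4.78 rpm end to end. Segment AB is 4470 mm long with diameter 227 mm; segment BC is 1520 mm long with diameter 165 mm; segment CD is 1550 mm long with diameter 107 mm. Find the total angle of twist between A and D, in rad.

ω = 2π·4.78/60 = 0.5006 rad/s, so T = P/ω = 5.06×10³ / 0.5006 = 10110 N·m.
J_AB = π(0.227)⁴/32 = 2.61×10^-4 m⁴; J_BC = π(0.165)⁴/32 = 7.28×10^-5 m⁴; J_CD = π(0.107)⁴/32 = 1.29×10^-5 m⁴.
θ = (T/G)·Σ L_i/J_i = (10110/78.8×10⁹)·(4.47/2.61×10^-4 + 1.52/7.28×10^-5 + 1.55/1.29×10^-5) = 0.02033 rad.

0.0203 rad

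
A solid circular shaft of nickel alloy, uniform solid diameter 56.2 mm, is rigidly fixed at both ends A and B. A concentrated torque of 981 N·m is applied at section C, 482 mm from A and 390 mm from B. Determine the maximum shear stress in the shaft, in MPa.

With uniform GJ and both ends fixed, compatibility θ_AC = θ_CB gives T_A·a = T_B·b, together with T_A + T_B = T₀.
T_A = T₀·b/(a+b) = 981.0·390/872.0 = 438.8 N·m; T_B = 542.2 N·m.
τ in each portion: τ_AC = 1.26×10^7 Pa, τ_CB = 1.56×10^7 Pa; maximum is in CB.
τ_max = T_CB·r/J = 542.2·0.0281/9.79×10^-7 = 1.556×10^7 Pa.

15.6 MPa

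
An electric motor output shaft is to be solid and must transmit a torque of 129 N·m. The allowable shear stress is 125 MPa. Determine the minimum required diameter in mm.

17.4 mm

For a solid shaft τ_max = 16T/(πd³), so d = (16T/(π τ_allow))^(1/3) = (16·129.0/(π·1.25×10^8))^(1/3) = 0.01739 m.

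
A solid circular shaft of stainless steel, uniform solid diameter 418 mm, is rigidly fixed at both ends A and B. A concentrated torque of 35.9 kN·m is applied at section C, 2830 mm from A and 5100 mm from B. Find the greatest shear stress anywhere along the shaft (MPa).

1.61 MPa

With uniform GJ and both ends fixed, compatibility θ_AC = θ_CB gives T_A·a = T_B·b, together with T_A + T_B = T₀.
T_A = T₀·b/(a+b) = 35900·5100/7930 = 23090 N·m; T_B = 12810 N·m.
τ in each portion: τ_AC = 1.61×10^6 Pa, τ_CB = 8.93×10^5 Pa; maximum is in AC.
τ_max = T_AC·r/J = 23090·0.209/3.00×10^-3 = 1.610×10^6 Pa.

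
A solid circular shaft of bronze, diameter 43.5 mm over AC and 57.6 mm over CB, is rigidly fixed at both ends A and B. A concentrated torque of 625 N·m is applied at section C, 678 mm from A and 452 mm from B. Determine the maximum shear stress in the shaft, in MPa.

Compatibility: T_A·a/J_AC = T_B·b/J_CB with T_A + T_B = T₀.
J_AC = 3.52×10^-7 m⁴, J_CB = 1.08×10^-6 m⁴, so T_A = T₀·(J_AC/a)/((J_AC/a)+(J_CB/b)) = 111.4 N·m, T_B = 513.6 N·m.
τ in each portion: τ_AC = 6.89×10^6 Pa, τ_CB = 1.37×10^7 Pa; maximum is in CB.
τ_max = T_CB·r/J = 513.6·0.0288/1.08×10^-6 = 1.369×10^7 Pa.

13.7 MPa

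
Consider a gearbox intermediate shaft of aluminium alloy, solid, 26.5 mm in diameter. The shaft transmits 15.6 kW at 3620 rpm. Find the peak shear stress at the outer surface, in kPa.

ω = 2π·3620/60 = 379.1 rad/s, so T = P/ω = 15.6×10³ / 379.1 = 41.15 N·m.
J = πd⁴/32 = π(0.0265)⁴/32 = 4.842×10^-8 m⁴.
τ_max = T·r/J = 41.15 × 0.0132 / 4.842×10^-8 = 1.126×10^7 Pa.

11300 kPa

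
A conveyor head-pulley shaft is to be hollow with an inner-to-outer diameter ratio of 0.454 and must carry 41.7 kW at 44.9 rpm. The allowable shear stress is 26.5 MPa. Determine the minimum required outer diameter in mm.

ω = 2π·44.9/60 = 4.702 rad/s, so T = P/ω = 41.7×10³ / 4.702 = 8869 N·m.
For a hollow shaft with d_i/d_o = 0.454: τ_max = 16T/(π d_o³ (1−k⁴)), so d_o = [16T/(π τ_allow (1−k⁴))]^(1/3) = [16·8869/(π·2.65×10^7·0.9575)]^(1/3) = 0.1212 m.

121 mm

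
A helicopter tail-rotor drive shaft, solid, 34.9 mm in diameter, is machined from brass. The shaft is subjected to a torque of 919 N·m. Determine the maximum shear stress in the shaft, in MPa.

110 MPa

J = πd⁴/32 = π(0.0349)⁴/32 = 1.456×10^-7 m⁴.
τ_max = T·r/J = 919.0 × 0.0175 / 1.456×10^-7 = 1.101×10^8 Pa.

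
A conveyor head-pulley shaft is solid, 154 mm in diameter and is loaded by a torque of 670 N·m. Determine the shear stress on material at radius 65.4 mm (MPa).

J = πd⁴/32 = π(0.154)⁴/32 = 5.522×10^-5 m⁴.
Shear stress varies linearly with radius: τ = T·r/J = 670.0 × 0.0654 / 5.522×10^-5 = 7.935×10^5 Pa.

0.794 MPa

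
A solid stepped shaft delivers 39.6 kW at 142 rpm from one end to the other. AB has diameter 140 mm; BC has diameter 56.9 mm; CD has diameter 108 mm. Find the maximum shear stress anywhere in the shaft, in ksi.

ω = 2π·142/60 = 14.87 rad/s, so T = P/ω = 39.6×10³ / 14.87 = 2663 N·m.
Under the same torque, τ_max = 16T/(πd³) is largest where d is smallest — segment BC (d = 56.9 mm).
τ_max = 16·2663/(π·(0.0569)³) = 7.362×10^7 Pa.

10.7 ksi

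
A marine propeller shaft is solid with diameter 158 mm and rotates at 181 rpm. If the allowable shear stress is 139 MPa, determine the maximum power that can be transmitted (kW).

J = πd⁴/32 = π(0.158)⁴/32 = 6.118×10^-5 m⁴.
T_max = τ_allow·J/r = 1.39×10^8 × 6.118×10^-5 / 0.0790 = 107700 N·m.
ω = 2π·181/60 = 18.95 rad/s, so P_max = T_max·ω = 2.040×10^6 W.

2040 kW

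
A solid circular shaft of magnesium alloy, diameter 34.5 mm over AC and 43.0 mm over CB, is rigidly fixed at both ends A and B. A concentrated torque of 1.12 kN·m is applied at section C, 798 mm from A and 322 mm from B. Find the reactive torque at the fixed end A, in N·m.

Compatibility: T_A·a/J_AC = T_B·b/J_CB with T_A + T_B = T₀.
J_AC = 1.39×10^-7 m⁴, J_CB = 3.36×10^-7 m⁴, so T_A = T₀·(J_AC/a)/((J_AC/a)+(J_CB/b)) = 160.4 N·m, T_B = 959.6 N·m.

160 N·m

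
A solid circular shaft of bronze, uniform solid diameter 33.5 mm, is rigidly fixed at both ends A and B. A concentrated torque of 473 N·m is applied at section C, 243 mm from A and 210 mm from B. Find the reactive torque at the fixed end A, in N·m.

219 N·m

With uniform GJ and both ends fixed, compatibility θ_AC = θ_CB gives T_A·a = T_B·b, together with T_A + T_B = T₀.
T_A = T₀·b/(a+b) = 473.0·210/453.0 = 219.3 N·m; T_B = 253.7 N·m.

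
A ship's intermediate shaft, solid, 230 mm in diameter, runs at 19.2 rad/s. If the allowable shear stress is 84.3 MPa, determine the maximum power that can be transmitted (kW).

3870 kW

J = πd⁴/32 = π(0.230)⁴/32 = 2.747×10^-4 m⁴.
T_max = τ_allow·J/r = 8.43×10^7 × 2.747×10^-4 / 0.115 = 201400 N·m.
ω = 19.2 rad/s, so P_max = T_max·ω = 3.867×10^6 W.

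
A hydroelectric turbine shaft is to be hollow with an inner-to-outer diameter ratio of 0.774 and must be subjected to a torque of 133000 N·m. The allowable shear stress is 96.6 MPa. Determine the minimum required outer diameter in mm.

222 mm

For a hollow shaft with d_i/d_o = 0.774: τ_max = 16T/(π d_o³ (1−k⁴)), so d_o = [16T/(π τ_allow (1−k⁴))]^(1/3) = [16·133000/(π·9.66×10^7·0.6411)]^(1/3) = 0.2220 m.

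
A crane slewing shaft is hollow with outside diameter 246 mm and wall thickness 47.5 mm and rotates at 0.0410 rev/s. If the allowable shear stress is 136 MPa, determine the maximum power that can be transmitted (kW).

J = π(d_o⁴ − d_i⁴)/32 = π(0.246⁴ − 0.151⁴)/32 = 3.085×10^-4 m⁴.
T_max = τ_allow·J/r = 1.36×10^8 × 3.085×10^-4 / 0.123 = 341100 N·m.
ω = 2π·0.0410 = 0.2576 rad/s, so P_max = T_max·ω = 8.787×10^4 W.

87.9 kW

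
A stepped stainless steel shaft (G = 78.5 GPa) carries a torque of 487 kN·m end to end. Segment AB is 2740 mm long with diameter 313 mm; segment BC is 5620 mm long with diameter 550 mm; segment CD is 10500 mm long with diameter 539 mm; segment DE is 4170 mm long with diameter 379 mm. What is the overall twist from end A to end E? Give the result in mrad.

J_AB = π(0.313)⁴/32 = 9.42×10^-4 m⁴; J_BC = π(0.550)⁴/32 = 8.98×10^-3 m⁴; J_CD = π(0.539)⁴/32 = 8.29×10^-3 m⁴; J_DE = π(0.379)⁴/32 = 2.03×10^-3 m⁴.
θ = (T/G)·Σ L_i/J_i = (487000/78.5×10⁹)·(2.74/9.42×10^-4 + 5.62/8.98×10^-3 + 10.5/8.29×10^-3 + 4.17/2.03×10^-3) = 0.04255 rad.

42.6 mrad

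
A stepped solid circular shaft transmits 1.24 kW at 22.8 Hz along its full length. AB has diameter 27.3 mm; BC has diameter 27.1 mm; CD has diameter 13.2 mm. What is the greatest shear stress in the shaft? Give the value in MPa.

ω = 2π·22.8 = 143.3 rad/s, so T = P/ω = 1.24×10³ / 143.3 = 8.656 N·m.
Under the same torque, τ_max = 16T/(πd³) is largest where d is smallest — segment CD (d = 13.2 mm).
τ_max = 16·8.656/(π·(0.0132)³) = 1.917×10^7 Pa.

19.2 MPa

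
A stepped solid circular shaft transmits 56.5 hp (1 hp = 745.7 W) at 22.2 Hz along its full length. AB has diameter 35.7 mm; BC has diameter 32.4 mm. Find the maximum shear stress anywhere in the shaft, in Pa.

ω = 2π·22.2 = 139.5 rad/s, so T = P/ω = 56.5×745.7 / 139.5 = 302.1 N·m.
Under the same torque, τ_max = 16T/(πd³) is largest where d is smallest — segment BC (d = 32.4 mm).
τ_max = 16·302.1/(π·(0.0324)³) = 4.523×10^7 Pa.

4.52e7 Pa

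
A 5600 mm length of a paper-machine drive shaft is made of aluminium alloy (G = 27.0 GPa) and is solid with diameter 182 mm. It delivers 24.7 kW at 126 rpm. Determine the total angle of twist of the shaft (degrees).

0.207°

ω = 2π·126/60 = 13.19 rad/s, so T = P/ω = 24.7×10³ / 13.19 = 1872 N·m.
J = πd⁴/32 = π(0.182)⁴/32 = 1.077×10^-4 m⁴.
θ = T·L/(G·J) = 1872 × 5.60 / (27.0×10⁹ × 1.077×10^-4) = 3.604×10^-3 rad.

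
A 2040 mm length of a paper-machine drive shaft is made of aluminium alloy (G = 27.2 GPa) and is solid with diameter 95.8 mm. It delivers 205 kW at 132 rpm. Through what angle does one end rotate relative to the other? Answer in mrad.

135 mrad

ω = 2π·132/60 = 13.82 rad/s, so T = P/ω = 205×10³ / 13.82 = 14830 N·m.
J = πd⁴/32 = π(0.0958)⁴/32 = 8.269×10^-6 m⁴.
θ = T·L/(G·J) = 14830 × 2.04 / (27.2×10⁹ × 8.269×10^-6) = 0.1345 rad.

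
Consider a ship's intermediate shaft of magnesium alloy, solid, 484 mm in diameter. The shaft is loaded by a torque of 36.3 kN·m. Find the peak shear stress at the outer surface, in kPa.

J = πd⁴/32 = π(0.484)⁴/32 = 5.387×10^-3 m⁴.
τ_max = T·r/J = 36300 × 0.242 / 5.387×10^-3 = 1.631×10^6 Pa.

1630 kPa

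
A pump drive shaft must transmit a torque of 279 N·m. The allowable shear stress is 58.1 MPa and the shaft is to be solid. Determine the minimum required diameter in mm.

29.0 mm

For a solid shaft τ_max = 16T/(πd³), so d = (16T/(π τ_allow))^(1/3) = (16·279.0/(π·5.81×10^7))^(1/3) = 0.02903 m.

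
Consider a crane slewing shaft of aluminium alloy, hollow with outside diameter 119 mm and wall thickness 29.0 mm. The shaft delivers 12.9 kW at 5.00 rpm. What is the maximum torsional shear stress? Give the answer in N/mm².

80.0 N/mm²

ω = 2π·5.00/60 = 0.5236 rad/s, so T = P/ω = 12.9×10³ / 0.5236 = 24640 N·m.
J = π(d_o⁴ − d_i⁴)/32 = π(0.119⁴ − 0.0610⁴)/32 = 1.833×10^-5 m⁴.
τ_max = T·r/J = 24640 × 0.0595 / 1.833×10^-5 = 7.998×10^7 Pa.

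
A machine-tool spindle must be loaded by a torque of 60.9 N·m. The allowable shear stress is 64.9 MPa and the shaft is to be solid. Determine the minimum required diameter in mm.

16.8 mm

For a solid shaft τ_max = 16T/(πd³), so d = (16T/(π τ_allow))^(1/3) = (16·60.90/(π·6.49×10^7))^(1/3) = 0.01684 m.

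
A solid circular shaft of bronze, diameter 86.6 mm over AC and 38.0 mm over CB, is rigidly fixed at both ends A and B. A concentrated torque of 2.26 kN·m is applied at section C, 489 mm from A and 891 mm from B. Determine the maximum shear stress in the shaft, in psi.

Compatibility: T_A·a/J_AC = T_B·b/J_CB with T_A + T_B = T₀.
J_AC = 5.52×10^-6 m⁴, J_CB = 2.05×10^-7 m⁴, so T_A = T₀·(J_AC/a)/((J_AC/a)+(J_CB/b)) = 2215 N·m, T_B = 45.07 N·m.
τ in each portion: τ_AC = 1.74×10^7 Pa, τ_CB = 4.18×10^6 Pa; maximum is in AC.
τ_max = T_AC·r/J = 2215·0.0433/5.52×10^-6 = 1.737×10^7 Pa.

2520 psi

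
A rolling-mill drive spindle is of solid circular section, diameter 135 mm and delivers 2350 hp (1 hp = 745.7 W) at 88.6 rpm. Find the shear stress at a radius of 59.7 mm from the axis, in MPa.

346 MPa

ω = 2π·88.6/60 = 9.278 rad/s, so T = P/ω = 2350×745.7 / 9.278 = 188900 N·m.
J = πd⁴/32 = π(0.135)⁴/32 = 3.261×10^-5 m⁴.
Shear stress varies linearly with radius: τ = T·r/J = 188900 × 0.0597 / 3.261×10^-5 = 3.458×10^8 Pa.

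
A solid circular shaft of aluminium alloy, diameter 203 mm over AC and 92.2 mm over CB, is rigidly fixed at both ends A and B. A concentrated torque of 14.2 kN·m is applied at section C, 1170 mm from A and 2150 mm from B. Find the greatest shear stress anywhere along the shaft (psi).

Compatibility: T_A·a/J_AC = T_B·b/J_CB with T_A + T_B = T₀.
J_AC = 1.67×10^-4 m⁴, J_CB = 7.09×10^-6 m⁴, so T_A = T₀·(J_AC/a)/((J_AC/a)+(J_CB/b)) = 13880 N·m, T_B = 321.4 N·m.
τ in each portion: τ_AC = 8.45×10^6 Pa, τ_CB = 2.09×10^6 Pa; maximum is in AC.
τ_max = T_AC·r/J = 13880·0.102/1.67×10^-4 = 8.449×10^6 Pa.

1230 psi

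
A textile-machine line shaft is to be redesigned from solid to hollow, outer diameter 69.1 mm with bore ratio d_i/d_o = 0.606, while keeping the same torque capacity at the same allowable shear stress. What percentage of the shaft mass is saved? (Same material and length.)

Equal τ_max and T ⇒ the solid shaft needs d_s³ = d_o³(1−k⁴), so d_s = 69.1·(1−0.606⁴)^(1/3) = 65.84 mm.
Area ratio A_h/A_s = d_o²(1−k²)/d_s² = (1−k²)/(1−k⁴)^(2/3) = 0.6969.
Mass saving = 1 − 0.6969 = 30.3 %.

30.3 %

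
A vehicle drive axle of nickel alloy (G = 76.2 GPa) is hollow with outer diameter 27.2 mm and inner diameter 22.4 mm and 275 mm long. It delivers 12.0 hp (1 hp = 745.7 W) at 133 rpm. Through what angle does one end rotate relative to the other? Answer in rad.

0.0799 rad

ω = 2π·133/60 = 13.93 rad/s, so T = P/ω = 12.0×745.7 / 13.93 = 642.5 N·m.
J = π(d_o⁴ − d_i⁴)/32 = π(0.0272⁴ − 0.0224⁴)/32 = 2.902×10^-8 m⁴.
θ = T·L/(G·J) = 642.5 × 0.275 / (76.2×10⁹ × 2.902×10^-8) = 0.07990 rad.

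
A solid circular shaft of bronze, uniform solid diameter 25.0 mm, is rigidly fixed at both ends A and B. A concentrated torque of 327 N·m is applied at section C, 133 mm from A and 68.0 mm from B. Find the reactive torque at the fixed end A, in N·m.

With uniform GJ and both ends fixed, compatibility θ_AC = θ_CB gives T_A·a = T_B·b, together with T_A + T_B = T₀.
T_A = T₀·b/(a+b) = 327.0·68.0/201.0 = 110.6 N·m; T_B = 216.4 N·m.

111 N·m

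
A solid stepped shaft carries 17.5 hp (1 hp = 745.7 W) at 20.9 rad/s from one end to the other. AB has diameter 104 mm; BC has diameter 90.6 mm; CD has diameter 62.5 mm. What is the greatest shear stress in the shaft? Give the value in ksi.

1.89 ksi

ω = 20.9 rad/s, so T = P/ω = 17.5×745.7 / 20.90 = 624.4 N·m.
Under the same torque, τ_max = 16T/(πd³) is largest where d is smallest — segment CD (d = 62.5 mm).
τ_max = 16·624.4/(π·(0.0625)³) = 1.303×10^7 Pa.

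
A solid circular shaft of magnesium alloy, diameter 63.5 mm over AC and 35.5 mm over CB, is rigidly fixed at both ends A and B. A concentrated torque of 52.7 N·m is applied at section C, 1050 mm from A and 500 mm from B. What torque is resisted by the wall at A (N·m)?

Compatibility: T_A·a/J_AC = T_B·b/J_CB with T_A + T_B = T₀.
J_AC = 1.60×10^-6 m⁴, J_CB = 1.56×10^-7 m⁴, so T_A = T₀·(J_AC/a)/((J_AC/a)+(J_CB/b)) = 43.73 N·m, T_B = 8.970 N·m.

43.7 N·m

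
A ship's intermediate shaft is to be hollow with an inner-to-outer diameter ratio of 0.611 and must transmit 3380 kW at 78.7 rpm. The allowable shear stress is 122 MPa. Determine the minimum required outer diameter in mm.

271 mm

ω = 2π·78.7/60 = 8.241 rad/s, so T = P/ω = 3380×10³ / 8.241 = 410100 N·m.
For a hollow shaft with d_i/d_o = 0.611: τ_max = 16T/(π d_o³ (1−k⁴)), so d_o = [16T/(π τ_allow (1−k⁴))]^(1/3) = [16·410100/(π·1.22×10^8·0.8606)]^(1/3) = 0.2710 m.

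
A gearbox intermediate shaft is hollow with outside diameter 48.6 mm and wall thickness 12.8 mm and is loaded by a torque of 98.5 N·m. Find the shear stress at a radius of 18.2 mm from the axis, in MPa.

J = π(d_o⁴ − d_i⁴)/32 = π(0.0486⁴ − 0.0230⁴)/32 = 5.202×10^-7 m⁴.
Shear stress varies linearly with radius: τ = T·r/J = 98.50 × 0.0182 / 5.202×10^-7 = 3.446×10^6 Pa.

3.45 MPa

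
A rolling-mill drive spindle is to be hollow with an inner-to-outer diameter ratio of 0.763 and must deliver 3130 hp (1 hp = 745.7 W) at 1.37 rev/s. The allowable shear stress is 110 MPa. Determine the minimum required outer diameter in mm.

ω = 2π·1.37 = 8.608 rad/s, so T = P/ω = 3130×745.7 / 8.608 = 271100 N·m.
For a hollow shaft with d_i/d_o = 0.763: τ_max = 16T/(π d_o³ (1−k⁴)), so d_o = [16T/(π τ_allow (1−k⁴))]^(1/3) = [16·271100/(π·1.10×10^8·0.6611)]^(1/3) = 0.2668 m.

267 mm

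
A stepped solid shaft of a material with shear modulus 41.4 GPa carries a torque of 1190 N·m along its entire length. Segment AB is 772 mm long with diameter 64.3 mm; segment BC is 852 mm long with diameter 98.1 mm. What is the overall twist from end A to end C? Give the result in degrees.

J_AB = π(0.0643)⁴/32 = 1.68×10^-6 m⁴; J_BC = π(0.0981)⁴/32 = 9.09×10^-6 m⁴.
θ = (T/G)·Σ L_i/J_i = (1190/41.4×10⁹)·(0.772/1.68×10^-6 + 0.852/9.09×10^-6) = 0.01592 rad.

0.912°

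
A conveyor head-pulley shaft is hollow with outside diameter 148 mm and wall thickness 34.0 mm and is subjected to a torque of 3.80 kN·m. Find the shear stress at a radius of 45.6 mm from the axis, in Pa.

J = π(d_o⁴ − d_i⁴)/32 = π(0.148⁴ − 0.0800⁴)/32 = 4.308×10^-5 m⁴.
Shear stress varies linearly with radius: τ = T·r/J = 3800 × 0.0456 / 4.308×10^-5 = 4.022×10^6 Pa.

4.02e6 Pa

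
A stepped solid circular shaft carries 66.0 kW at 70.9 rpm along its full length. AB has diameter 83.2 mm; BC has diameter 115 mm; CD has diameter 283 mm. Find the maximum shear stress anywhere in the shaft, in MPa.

ω = 2π·70.9/60 = 7.425 rad/s, so T = P/ω = 66.0×10³ / 7.425 = 8889 N·m.
Under the same torque, τ_max = 16T/(πd³) is largest where d is smallest — segment AB (d = 83.2 mm).
τ_max = 16·8889/(π·(0.0832)³) = 7.861×10^7 Pa.

78.6 MPa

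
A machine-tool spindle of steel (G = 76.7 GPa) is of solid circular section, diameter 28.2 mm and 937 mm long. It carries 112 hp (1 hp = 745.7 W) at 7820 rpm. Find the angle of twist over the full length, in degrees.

1.15°

ω = 2π·7820/60 = 818.9 rad/s, so T = P/ω = 112×745.7 / 818.9 = 102.0 N·m.
J = πd⁴/32 = π(0.0282)⁴/32 = 6.209×10^-8 m⁴.
θ = T·L/(G·J) = 102.0 × 0.937 / (76.7×10⁹ × 6.209×10^-8) = 0.02007 rad.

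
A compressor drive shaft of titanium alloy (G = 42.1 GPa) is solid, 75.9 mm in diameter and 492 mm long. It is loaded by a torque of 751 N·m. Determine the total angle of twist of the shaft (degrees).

J = πd⁴/32 = π(0.0759)⁴/32 = 3.258×10^-6 m⁴.
θ = T·L/(G·J) = 751.0 × 0.492 / (42.1×10⁹ × 3.258×10^-6) = 2.694×10^-3 rad.

0.154°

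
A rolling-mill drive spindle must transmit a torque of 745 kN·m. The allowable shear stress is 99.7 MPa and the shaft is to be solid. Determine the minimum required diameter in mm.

For a solid shaft τ_max = 16T/(πd³), so d = (16T/(π τ_allow))^(1/3) = (16·745000/(π·9.97×10^7))^(1/3) = 0.3364 m.

336 mm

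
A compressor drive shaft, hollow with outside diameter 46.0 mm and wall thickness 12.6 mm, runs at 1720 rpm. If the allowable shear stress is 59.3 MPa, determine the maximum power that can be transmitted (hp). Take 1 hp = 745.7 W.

J = π(d_o⁴ − d_i⁴)/32 = π(0.0460⁴ − 0.0208⁴)/32 = 4.212×10^-7 m⁴.
T_max = τ_allow·J/r = 5.93×10^7 × 4.212×10^-7 / 0.0230 = 1086 N·m.
ω = 2π·1720/60 = 180.1 rad/s, so P_max = T_max·ω = 1.956×10^5 W.

262 hp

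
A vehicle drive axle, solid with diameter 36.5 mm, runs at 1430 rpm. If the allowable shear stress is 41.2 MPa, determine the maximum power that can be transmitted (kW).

J = πd⁴/32 = π(0.0365)⁴/32 = 1.742×10^-7 m⁴.
T_max = τ_allow·J/r = 4.12×10^7 × 1.742×10^-7 / 0.0182 = 393.4 N·m.
ω = 2π·1430/60 = 149.7 rad/s, so P_max = T_max·ω = 5.891×10^4 W.

58.9 kW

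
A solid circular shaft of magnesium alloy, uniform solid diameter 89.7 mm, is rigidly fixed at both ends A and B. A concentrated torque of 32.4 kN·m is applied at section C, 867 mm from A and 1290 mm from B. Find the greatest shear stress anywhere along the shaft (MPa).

With uniform GJ and both ends fixed, compatibility θ_AC = θ_CB gives T_A·a = T_B·b, together with T_A + T_B = T₀.
T_A = T₀·b/(a+b) = 32400·1290/2157 = 19380 N·m; T_B = 13020 N·m.
τ in each portion: τ_AC = 1.37×10^8 Pa, τ_CB = 9.19×10^7 Pa; maximum is in AC.
τ_max = T_AC·r/J = 19380·0.0449/6.36×10^-6 = 1.367×10^8 Pa.

137 MPa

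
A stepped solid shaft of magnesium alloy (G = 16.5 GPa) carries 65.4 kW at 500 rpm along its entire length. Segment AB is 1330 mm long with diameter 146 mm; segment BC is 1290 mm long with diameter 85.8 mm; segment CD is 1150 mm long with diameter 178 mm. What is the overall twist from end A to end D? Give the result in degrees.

1.23°

ω = 2π·500/60 = 52.36 rad/s, so T = P/ω = 65.4×10³ / 52.36 = 1249 N·m.
J_AB = π(0.146)⁴/32 = 4.46×10^-5 m⁴; J_BC = π(0.0858)⁴/32 = 5.32×10^-6 m⁴; J_CD = π(0.178)⁴/32 = 9.86×10^-5 m⁴.
θ = (T/G)·Σ L_i/J_i = (1249/16.5×10⁹)·(1.33/4.46×10^-5 + 1.29/5.32×10^-6 + 1.15/9.86×10^-5) = 0.02149 rad.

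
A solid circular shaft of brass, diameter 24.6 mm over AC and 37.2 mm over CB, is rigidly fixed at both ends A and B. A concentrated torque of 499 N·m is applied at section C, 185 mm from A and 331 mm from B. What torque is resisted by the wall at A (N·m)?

Compatibility: T_A·a/J_AC = T_B·b/J_CB with T_A + T_B = T₀.
J_AC = 3.60×10^-8 m⁴, J_CB = 1.88×10^-7 m⁴, so T_A = T₀·(J_AC/a)/((J_AC/a)+(J_CB/b)) = 127.2 N·m, T_B = 371.8 N·m.

127 N·m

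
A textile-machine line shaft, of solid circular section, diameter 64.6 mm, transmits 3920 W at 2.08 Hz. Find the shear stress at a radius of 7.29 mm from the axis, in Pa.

ω = 2π·2.08 = 13.07 rad/s, so T = P/ω = 3920 / 13.07 = 299.9 N·m.
J = πd⁴/32 = π(0.0646)⁴/32 = 1.710×10^-6 m⁴.
Shear stress varies linearly with radius: τ = T·r/J = 299.9 × 0.00729 / 1.710×10^-6 = 1.279×10^6 Pa.

1.28e6 Pa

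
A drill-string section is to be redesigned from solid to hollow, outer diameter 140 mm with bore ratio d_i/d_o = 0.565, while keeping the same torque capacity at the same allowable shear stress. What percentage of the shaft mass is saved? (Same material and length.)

Equal τ_max and T ⇒ the solid shaft needs d_s³ = d_o³(1−k⁴), so d_s = 140·(1−0.565⁴)^(1/3) = 135.1 mm.
Area ratio A_h/A_s = d_o²(1−k²)/d_s² = (1−k²)/(1−k⁴)^(2/3) = 0.7313.
Mass saving = 1 − 0.7313 = 26.9 %.

26.9 %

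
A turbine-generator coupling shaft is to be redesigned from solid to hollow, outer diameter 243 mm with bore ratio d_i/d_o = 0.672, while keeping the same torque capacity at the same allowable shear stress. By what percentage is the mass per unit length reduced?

Equal τ_max and T ⇒ the solid shaft needs d_s³ = d_o³(1−k⁴), so d_s = 243·(1−0.672⁴)^(1/3) = 225.2 mm.
Area ratio A_h/A_s = d_o²(1−k²)/d_s² = (1−k²)/(1−k⁴)^(2/3) = 0.6385.
Mass saving = 1 − 0.6385 = 36.2 %.

36.2 %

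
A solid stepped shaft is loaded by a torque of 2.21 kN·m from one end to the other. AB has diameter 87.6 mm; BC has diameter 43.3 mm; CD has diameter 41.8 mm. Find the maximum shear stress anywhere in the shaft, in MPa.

Under the same torque, τ_max = 16T/(πd³) is largest where d is smallest — segment CD (d = 41.8 mm).
τ_max = 16·2210/(π·(0.0418)³) = 1.541×10^8 Pa.

154 MPa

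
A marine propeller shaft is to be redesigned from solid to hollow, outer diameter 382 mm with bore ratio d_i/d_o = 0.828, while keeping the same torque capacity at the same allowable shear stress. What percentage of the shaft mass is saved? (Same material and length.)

52.0 %

Equal τ_max and T ⇒ the solid shaft needs d_s³ = d_o³(1−k⁴), so d_s = 382·(1−0.828⁴)^(1/3) = 309.1 mm.
Area ratio A_h/A_s = d_o²(1−k²)/d_s² = (1−k²)/(1−k⁴)^(2/3) = 0.4801.
Mass saving = 1 − 0.4801 = 52.0 %.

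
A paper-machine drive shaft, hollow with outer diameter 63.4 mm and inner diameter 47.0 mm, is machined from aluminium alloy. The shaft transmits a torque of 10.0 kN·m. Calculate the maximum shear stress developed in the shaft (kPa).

286000 kPa

J = π(d_o⁴ − d_i⁴)/32 = π(0.0634⁴ − 0.0470⁴)/32 = 1.107×10^-6 m⁴.
τ_max = T·r/J = 10000 × 0.0317 / 1.107×10^-6 = 2.863×10^8 Pa.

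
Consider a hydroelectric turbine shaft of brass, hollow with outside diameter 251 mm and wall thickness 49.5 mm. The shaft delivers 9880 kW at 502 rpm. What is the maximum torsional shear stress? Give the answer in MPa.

69.9 MPa

ω = 2π·502/60 = 52.57 rad/s, so T = P/ω = 9880×10³ / 52.57 = 187900 N·m.
J = π(d_o⁴ − d_i⁴)/32 = π(0.251⁴ − 0.152⁴)/32 = 3.373×10^-4 m⁴.
τ_max = T·r/J = 187900 × 0.126 / 3.373×10^-4 = 6.994×10^7 Pa.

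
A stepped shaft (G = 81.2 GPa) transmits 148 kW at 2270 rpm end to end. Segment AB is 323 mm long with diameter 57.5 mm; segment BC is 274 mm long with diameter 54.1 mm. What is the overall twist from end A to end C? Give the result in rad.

0.00481 rad

ω = 2π·2270/60 = 237.7 rad/s, so T = P/ω = 148×10³ / 237.7 = 622.6 N·m.
J_AB = π(0.0575)⁴/32 = 1.07×10^-6 m⁴; J_BC = π(0.0541)⁴/32 = 8.41×10^-7 m⁴.
θ = (T/G)·Σ L_i/J_i = (622.6/81.2×10⁹)·(0.323/1.07×10^-6 + 0.274/8.41×10^-7) = 4.806×10^-3 rad.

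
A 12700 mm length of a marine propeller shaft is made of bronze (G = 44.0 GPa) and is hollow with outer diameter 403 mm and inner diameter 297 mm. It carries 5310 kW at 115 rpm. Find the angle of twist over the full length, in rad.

0.0697 rad

ω = 2π·115/60 = 12.04 rad/s, so T = P/ω = 5310×10³ / 12.04 = 440900 N·m.
J = π(d_o⁴ − d_i⁴)/32 = π(0.403⁴ − 0.297⁴)/32 = 1.826×10^-3 m⁴.
θ = T·L/(G·J) = 440900 × 12.7 / (44.0×10⁹ × 1.826×10^-3) = 0.06971 rad.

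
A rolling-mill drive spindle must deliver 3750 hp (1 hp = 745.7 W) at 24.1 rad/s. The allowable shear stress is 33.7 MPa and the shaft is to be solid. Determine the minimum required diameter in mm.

ω = 24.1 rad/s, so T = P/ω = 3750×745.7 / 24.10 = 116000 N·m.
For a solid shaft τ_max = 16T/(πd³), so d = (16T/(π τ_allow))^(1/3) = (16·116000/(π·3.37×10^7))^(1/3) = 0.2598 m.

260 mm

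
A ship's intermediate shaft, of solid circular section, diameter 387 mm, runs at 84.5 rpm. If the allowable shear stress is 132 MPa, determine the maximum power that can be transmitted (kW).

13300 kW

J = πd⁴/32 = π(0.387)⁴/32 = 2.202×10^-3 m⁴.
T_max = τ_allow·J/r = 1.32×10^8 × 2.202×10^-3 / 0.194 = 1.502e6 N·m.
ω = 2π·84.5/60 = 8.849 rad/s, so P_max = T_max·ω = 1.329×10^7 W.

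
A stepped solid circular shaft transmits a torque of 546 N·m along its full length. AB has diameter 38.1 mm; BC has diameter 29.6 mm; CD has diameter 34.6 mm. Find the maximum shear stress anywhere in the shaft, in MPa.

Under the same torque, τ_max = 16T/(πd³) is largest where d is smallest — segment BC (d = 29.6 mm).
τ_max = 16·546.0/(π·(0.0296)³) = 1.072×10^8 Pa.

107 MPa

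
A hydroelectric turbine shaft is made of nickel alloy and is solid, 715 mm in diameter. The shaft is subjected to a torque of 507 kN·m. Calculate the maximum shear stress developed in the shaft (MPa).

7.06 MPa

J = πd⁴/32 = π(0.715)⁴/32 = 0.02566 m⁴.
τ_max = T·r/J = 507000 × 0.357 / 0.02566 = 7.064×10^6 Pa.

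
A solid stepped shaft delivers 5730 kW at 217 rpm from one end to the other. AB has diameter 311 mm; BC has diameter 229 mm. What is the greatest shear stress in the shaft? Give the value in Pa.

ω = 2π·217/60 = 22.72 rad/s, so T = P/ω = 5730×10³ / 22.72 = 252200 N·m.
Under the same torque, τ_max = 16T/(πd³) is largest where d is smallest — segment BC (d = 229 mm).
τ_max = 16·252200/(π·(0.229)³) = 1.069×10^8 Pa.

1.07e8 Pa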